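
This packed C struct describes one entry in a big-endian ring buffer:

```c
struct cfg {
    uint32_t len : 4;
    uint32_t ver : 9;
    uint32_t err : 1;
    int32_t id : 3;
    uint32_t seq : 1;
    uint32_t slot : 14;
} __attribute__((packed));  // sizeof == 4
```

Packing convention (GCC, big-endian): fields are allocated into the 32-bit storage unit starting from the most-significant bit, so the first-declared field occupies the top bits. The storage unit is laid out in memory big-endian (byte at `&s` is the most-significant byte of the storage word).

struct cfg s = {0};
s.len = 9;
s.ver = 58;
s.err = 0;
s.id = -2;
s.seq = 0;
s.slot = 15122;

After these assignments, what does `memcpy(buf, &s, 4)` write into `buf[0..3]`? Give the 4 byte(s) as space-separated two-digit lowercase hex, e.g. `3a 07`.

len:4 = 9 → 0x9 << 28 → word 0x90000000
ver:9 = 58 → 0x3a << 19 → word 0x91d00000
err:1 = 0 → 0x0 << 18 → word 0x91d00000
id:3 = -2 → 0x6 << 15 → word 0x91d30000
seq:1 = 0 → 0x0 << 14 → word 0x91d30000
slot:14 = 15122 → 0x3b12 << 0 → word 0x91d33b12
word = 0x91d33b12 → big-endian bytes:
  [0]=0x91  [1]=0xd3  [2]=0x3b  [3]=0x12

91 d3 3b 12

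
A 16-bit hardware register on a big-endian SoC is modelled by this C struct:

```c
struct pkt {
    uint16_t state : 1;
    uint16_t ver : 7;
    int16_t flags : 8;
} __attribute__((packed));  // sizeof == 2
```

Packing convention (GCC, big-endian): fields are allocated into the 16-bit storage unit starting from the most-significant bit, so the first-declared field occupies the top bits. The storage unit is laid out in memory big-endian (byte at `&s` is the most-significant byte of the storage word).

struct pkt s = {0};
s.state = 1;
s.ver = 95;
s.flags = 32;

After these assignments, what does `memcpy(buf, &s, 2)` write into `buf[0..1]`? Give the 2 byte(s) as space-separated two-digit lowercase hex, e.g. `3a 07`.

state:1 = 1 → 0x1 << 15 → word 0x8000
ver:7 = 95 → 0x5f << 8 → word 0xdf00
flags:8 = 32 → 0x20 << 0 → word 0xdf20
word = 0xdf20 → big-endian bytes:
  [0]=0xdf  [1]=0x20

df 20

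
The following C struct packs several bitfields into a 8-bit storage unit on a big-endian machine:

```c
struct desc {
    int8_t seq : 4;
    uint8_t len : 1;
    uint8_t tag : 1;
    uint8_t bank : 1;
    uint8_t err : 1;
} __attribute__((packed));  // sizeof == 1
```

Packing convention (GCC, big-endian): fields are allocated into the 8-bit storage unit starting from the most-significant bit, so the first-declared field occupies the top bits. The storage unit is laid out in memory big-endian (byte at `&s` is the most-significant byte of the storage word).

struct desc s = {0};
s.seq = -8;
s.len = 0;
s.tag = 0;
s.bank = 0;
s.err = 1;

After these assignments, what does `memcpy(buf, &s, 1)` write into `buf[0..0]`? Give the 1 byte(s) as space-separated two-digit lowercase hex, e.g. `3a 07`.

seq:4 = -8 → 0x8 << 4 → word 0x80
len:1 = 0 → 0x0 << 3 → word 0x80
tag:1 = 0 → 0x0 << 2 → word 0x80
bank:1 = 0 → 0x0 << 1 → word 0x80
err:1 = 1 → 0x1 << 0 → word 0x81
word = 0x81 → big-endian bytes:
  [0]=0x81

81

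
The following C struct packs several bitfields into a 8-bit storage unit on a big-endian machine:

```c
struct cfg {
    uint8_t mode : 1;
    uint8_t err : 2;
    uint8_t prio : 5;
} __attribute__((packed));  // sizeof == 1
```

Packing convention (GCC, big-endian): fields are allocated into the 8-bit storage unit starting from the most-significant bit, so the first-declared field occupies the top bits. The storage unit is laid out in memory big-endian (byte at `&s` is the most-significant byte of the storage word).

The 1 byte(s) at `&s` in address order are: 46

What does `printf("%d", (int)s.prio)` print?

6

[0]=0x46 (big-endian) → word 0x46
mode:1 @ bit 7 → (0x46>>7)&0x1 = 0x0
err:2 @ bit 5 → (0x46>>5)&0x3 = 0x2
prio:5 @ bit 0 → (0x46>>0)&0x1f = 0x6  ←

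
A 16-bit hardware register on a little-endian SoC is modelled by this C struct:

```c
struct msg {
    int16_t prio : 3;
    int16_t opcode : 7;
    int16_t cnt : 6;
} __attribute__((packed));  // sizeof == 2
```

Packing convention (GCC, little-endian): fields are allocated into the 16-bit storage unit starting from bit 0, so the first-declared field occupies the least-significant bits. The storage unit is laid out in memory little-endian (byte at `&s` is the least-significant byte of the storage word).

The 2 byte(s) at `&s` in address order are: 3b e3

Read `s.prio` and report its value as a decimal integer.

3

[0]=0x3b [1]=0xe3 (little-endian) → word 0xe33b
prio:3 @ bit 0 → (0xe33b>>0)&0x7 = 0x3  ←
opcode:7 @ bit 3 → (0xe33b>>3)&0x7f = 0x67
cnt:6 @ bit 10 → (0xe33b>>10)&0x3f = 0x38
prio signed 3b, MSB=0: value = 3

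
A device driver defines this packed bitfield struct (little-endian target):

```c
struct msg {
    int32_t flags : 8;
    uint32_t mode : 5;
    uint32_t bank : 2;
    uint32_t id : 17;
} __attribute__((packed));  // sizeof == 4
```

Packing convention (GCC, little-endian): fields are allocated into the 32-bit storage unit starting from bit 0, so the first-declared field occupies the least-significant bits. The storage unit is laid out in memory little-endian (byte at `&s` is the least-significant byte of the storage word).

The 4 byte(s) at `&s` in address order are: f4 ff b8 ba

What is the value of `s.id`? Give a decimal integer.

[0]=0xf4 [1]=0xff [2]=0xb8 [3]=0xba (little-endian) → word 0xbab8fff4
flags:8 @ bit 0 → (0xbab8fff4>>0)&0xff = 0xf4
mode:5 @ bit 8 → (0xbab8fff4>>8)&0x1f = 0x1f
bank:2 @ bit 13 → (0xbab8fff4>>13)&0x3 = 0x3
id:17 @ bit 15 → (0xbab8fff4>>15)&0x1ffff = 0x17571  ←

95601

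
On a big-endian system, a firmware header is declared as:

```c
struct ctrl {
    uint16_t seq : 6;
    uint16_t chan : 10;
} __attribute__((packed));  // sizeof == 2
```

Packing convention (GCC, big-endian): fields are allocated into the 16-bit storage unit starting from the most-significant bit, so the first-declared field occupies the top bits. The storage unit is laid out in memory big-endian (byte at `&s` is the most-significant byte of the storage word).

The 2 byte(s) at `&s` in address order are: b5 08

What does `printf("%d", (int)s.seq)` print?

45

[0]=0xb5 [1]=0x08 (big-endian) → word 0xb508
seq [10+:6] = (word>>10) & 0x3f = 45  ←
chan [0+:10] = (word>>0) & 0x3ff = 264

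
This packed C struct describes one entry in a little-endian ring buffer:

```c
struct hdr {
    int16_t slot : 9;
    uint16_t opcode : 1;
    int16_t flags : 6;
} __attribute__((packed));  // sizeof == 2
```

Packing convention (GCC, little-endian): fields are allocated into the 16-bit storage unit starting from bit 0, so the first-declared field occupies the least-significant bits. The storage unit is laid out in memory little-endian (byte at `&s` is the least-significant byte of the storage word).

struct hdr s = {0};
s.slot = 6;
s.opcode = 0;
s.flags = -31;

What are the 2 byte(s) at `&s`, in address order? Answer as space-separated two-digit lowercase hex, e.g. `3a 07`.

06 84

slot:9 = 6 → 0x6 << 0 → word 0x0006
opcode:1 = 0 → 0x0 << 9 → word 0x0006
flags:6 = -31 → 0x21 << 10 → word 0x8406
word = 0x8406 → little-endian bytes:
  [0]=0x06  [1]=0x84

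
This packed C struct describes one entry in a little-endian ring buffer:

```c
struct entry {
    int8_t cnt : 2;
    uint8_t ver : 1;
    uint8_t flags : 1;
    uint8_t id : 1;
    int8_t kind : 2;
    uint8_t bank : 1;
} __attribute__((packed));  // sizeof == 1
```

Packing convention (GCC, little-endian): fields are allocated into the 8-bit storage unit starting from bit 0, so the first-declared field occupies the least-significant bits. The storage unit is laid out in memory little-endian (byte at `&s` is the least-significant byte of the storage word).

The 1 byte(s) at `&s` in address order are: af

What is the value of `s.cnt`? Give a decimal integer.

[0]=0xaf (little-endian) → word 0xaf
cnt:2 @ bit 0 → (0xaf>>0)&0x3 = 0x3  ←
ver:1 @ bit 2 → (0xaf>>2)&0x1 = 0x1
flags:1 @ bit 3 → (0xaf>>3)&0x1 = 0x1
id:1 @ bit 4 → (0xaf>>4)&0x1 = 0x0
kind:2 @ bit 5 → (0xaf>>5)&0x3 = 0x1
bank:1 @ bit 7 → (0xaf>>7)&0x1 = 0x1
cnt signed 2b, MSB=1: 3 - 4 = -1

-1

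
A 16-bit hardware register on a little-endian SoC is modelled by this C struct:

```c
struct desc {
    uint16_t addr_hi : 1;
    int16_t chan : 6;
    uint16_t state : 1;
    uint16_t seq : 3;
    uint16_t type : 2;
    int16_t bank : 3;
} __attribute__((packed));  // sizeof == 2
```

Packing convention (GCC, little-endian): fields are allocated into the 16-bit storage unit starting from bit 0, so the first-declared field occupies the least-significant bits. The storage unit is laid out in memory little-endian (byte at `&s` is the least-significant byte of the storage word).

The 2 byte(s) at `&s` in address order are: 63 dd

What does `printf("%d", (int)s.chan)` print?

[0]=0x63 [1]=0xdd (little-endian) → word 0xdd63
addr_hi:1 @ bit 0 → (0xdd63>>0)&0x1 = 0x1
chan:6 @ bit 1 → (0xdd63>>1)&0x3f = 0x31  ←
state:1 @ bit 7 → (0xdd63>>7)&0x1 = 0x0
seq:3 @ bit 8 → (0xdd63>>8)&0x7 = 0x5
type:2 @ bit 11 → (0xdd63>>11)&0x3 = 0x3
bank:3 @ bit 13 → (0xdd63>>13)&0x7 = 0x6
chan signed 6b, MSB=1: 49 - 64 = -15

-15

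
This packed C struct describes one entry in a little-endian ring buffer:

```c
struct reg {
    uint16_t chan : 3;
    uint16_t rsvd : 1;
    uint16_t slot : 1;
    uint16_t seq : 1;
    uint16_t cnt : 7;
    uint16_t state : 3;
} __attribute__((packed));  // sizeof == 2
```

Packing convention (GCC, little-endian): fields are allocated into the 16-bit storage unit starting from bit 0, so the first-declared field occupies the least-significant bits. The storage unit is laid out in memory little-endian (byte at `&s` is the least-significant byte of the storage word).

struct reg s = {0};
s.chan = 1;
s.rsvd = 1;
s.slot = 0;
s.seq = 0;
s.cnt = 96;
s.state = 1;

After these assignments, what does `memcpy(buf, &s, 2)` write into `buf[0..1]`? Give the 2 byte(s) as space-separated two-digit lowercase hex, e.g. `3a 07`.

09 38

chan:3 = 1 → 0x1 << 0 → word 0x0001
rsvd:1 = 1 → 0x1 << 3 → word 0x0009
slot:1 = 0 → 0x0 << 4 → word 0x0009
seq:1 = 0 → 0x0 << 5 → word 0x0009
cnt:7 = 96 → 0x60 << 6 → word 0x1809
state:3 = 1 → 0x1 << 13 → word 0x3809
word = 0x3809 → little-endian bytes:
  [0]=0x09  [1]=0x38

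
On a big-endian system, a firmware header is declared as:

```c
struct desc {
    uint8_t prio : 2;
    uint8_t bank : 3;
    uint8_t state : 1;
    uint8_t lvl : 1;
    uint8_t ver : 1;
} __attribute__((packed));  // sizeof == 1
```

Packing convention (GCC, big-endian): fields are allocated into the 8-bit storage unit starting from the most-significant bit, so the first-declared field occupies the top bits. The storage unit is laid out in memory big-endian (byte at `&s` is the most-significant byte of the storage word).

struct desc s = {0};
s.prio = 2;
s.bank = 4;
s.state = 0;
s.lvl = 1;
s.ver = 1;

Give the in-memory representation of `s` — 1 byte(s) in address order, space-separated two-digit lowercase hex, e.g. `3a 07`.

a3

prio (2b) val=2 bits=0x2 at bit 6: 0x80
bank (3b) val=4 bits=0x4 at bit 3: 0xa0
state (1b) val=0 bits=0x0 at bit 2: 0xa0
lvl (1b) val=1 bits=0x1 at bit 1: 0xa2
ver (1b) val=1 bits=0x1 at bit 0: 0xa3
word = 0xa3 → big-endian bytes:
  [0]=0xa3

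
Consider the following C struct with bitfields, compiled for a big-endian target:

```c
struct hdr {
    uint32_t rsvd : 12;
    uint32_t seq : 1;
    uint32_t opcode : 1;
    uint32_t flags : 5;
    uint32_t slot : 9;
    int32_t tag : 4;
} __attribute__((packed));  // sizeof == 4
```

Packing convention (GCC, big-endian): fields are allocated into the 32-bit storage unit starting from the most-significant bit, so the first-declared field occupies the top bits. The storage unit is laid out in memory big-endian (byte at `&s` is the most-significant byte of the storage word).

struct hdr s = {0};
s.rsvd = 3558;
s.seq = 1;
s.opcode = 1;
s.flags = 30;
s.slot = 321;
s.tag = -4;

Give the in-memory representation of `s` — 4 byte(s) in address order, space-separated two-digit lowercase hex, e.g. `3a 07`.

de 6f d4 1c

rsvd:12 = 3558 → 0xde6 << 20 → word 0xde600000
seq:1 = 1 → 0x1 << 19 → word 0xde680000
opcode:1 = 1 → 0x1 << 18 → word 0xde6c0000
flags:5 = 30 → 0x1e << 13 → word 0xde6fc000
slot:9 = 321 → 0x141 << 4 → word 0xde6fd410
tag:4 = -4 → 0xc << 0 → word 0xde6fd41c
word = 0xde6fd41c → big-endian bytes:
  [0]=0xde  [1]=0x6f  [2]=0xd4  [3]=0x1c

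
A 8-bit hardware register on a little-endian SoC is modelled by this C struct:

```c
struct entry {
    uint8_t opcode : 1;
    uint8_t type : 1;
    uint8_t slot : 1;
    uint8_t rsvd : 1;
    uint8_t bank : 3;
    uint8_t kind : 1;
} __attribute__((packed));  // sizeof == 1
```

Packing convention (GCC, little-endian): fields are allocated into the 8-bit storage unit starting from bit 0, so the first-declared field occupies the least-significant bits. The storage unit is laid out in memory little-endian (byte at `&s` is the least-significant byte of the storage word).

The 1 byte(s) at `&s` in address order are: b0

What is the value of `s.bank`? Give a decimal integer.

3

[0]=0xb0 (little-endian) → word 0xb0
opcode:1 @ bit 0 → (0xb0>>0)&0x1 = 0x0
type:1 @ bit 1 → (0xb0>>1)&0x1 = 0x0
slot:1 @ bit 2 → (0xb0>>2)&0x1 = 0x0
rsvd:1 @ bit 3 → (0xb0>>3)&0x1 = 0x0
bank:3 @ bit 4 → (0xb0>>4)&0x7 = 0x3  ←
kind:1 @ bit 7 → (0xb0>>7)&0x1 = 0x1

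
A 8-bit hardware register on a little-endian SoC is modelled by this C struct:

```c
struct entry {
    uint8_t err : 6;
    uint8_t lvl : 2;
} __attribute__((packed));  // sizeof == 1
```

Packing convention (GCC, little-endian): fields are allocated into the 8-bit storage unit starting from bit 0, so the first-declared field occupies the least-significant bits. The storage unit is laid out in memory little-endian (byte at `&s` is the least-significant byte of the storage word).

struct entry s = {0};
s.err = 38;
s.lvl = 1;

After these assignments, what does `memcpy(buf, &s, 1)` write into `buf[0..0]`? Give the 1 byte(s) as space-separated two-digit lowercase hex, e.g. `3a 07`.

err (6b) val=38 bits=0x26 at bit 0: 0x26
lvl (2b) val=1 bits=0x1 at bit 6: 0x66
word = 0x66 → little-endian bytes:
  [0]=0x66

66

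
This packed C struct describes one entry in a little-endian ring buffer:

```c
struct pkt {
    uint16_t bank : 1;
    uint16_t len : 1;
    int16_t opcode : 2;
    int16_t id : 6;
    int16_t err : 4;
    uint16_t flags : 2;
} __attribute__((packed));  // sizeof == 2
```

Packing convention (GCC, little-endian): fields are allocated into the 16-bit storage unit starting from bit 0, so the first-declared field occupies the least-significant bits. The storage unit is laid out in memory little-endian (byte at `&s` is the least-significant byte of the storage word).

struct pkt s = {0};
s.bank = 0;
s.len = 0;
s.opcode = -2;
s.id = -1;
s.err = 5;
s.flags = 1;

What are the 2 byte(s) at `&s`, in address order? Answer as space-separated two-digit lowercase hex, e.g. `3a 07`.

f8 57

bank:1 = 0 → 0x0 << 0 → word 0x0000
len:1 = 0 → 0x0 << 1 → word 0x0000
opcode:2 = -2 → 0x2 << 2 → word 0x0008
id:6 = -1 → 0x3f << 4 → word 0x03f8
err:4 = 5 → 0x5 << 10 → word 0x17f8
flags:2 = 1 → 0x1 << 14 → word 0x57f8
word = 0x57f8 → little-endian bytes:
  [0]=0xf8  [1]=0x57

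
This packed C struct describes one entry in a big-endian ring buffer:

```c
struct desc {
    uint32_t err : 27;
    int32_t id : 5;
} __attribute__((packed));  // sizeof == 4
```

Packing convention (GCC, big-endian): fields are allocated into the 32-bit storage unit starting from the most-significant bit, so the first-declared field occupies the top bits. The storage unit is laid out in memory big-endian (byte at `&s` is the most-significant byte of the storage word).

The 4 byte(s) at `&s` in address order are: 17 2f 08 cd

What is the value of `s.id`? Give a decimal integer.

13

[0]=0x17 [1]=0x2f [2]=0x08 [3]=0xcd (big-endian) → word 0x172f08cd
err:27 @ bit 5 → (0x172f08cd>>5)&0x7ffffff = 0xb97846
id:5 @ bit 0 → (0x172f08cd>>0)&0x1f = 0xd  ←
id signed 5b, MSB=0: value = 13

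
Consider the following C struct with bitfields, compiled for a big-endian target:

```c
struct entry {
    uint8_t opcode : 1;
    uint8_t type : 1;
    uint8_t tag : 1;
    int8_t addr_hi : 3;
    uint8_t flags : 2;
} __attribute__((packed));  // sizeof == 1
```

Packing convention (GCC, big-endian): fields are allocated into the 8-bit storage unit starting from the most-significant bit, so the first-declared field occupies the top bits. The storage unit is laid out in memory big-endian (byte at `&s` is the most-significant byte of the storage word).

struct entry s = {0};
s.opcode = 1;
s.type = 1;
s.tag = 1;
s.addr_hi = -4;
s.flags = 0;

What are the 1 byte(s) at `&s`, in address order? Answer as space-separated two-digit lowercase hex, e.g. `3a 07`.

f0

opcode (1b) val=1 bits=0x1 at bit 7: 0x80
type (1b) val=1 bits=0x1 at bit 6: 0xc0
tag (1b) val=1 bits=0x1 at bit 5: 0xe0
addr_hi (3b) val=-4 bits=0x4 at bit 2: 0xf0
flags (2b) val=0 bits=0x0 at bit 0: 0xf0
word = 0xf0 → big-endian bytes:
  [0]=0xf0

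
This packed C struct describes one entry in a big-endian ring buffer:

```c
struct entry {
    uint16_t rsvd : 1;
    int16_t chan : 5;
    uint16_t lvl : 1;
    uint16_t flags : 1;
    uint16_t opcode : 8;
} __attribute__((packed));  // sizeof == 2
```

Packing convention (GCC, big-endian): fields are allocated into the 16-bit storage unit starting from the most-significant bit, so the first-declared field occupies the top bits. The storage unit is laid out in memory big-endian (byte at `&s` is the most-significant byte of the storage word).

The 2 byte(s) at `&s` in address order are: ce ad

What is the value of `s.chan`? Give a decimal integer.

[0]=0xce [1]=0xad (big-endian) → word 0xcead
rsvd [15+:1] = (word>>15) & 0x1 = 1
chan [10+:5] = (word>>10) & 0x1f = 19  ←
lvl [9+:1] = (word>>9) & 0x1 = 1
flags [8+:1] = (word>>8) & 0x1 = 0
opcode [0+:8] = (word>>0) & 0xff = 173
chan signed 5b, MSB=1: 19 - 32 = -13

-13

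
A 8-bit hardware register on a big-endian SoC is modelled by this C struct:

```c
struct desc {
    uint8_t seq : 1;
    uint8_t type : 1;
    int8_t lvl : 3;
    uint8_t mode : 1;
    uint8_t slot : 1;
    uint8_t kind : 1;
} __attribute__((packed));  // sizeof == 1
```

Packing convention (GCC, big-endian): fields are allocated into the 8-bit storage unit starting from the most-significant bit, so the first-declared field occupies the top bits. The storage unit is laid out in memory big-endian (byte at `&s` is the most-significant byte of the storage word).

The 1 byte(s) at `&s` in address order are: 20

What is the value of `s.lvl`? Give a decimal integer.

[0]=0x20 (big-endian) → word 0x20
seq:1 @ bit 7 → (0x20>>7)&0x1 = 0x0
type:1 @ bit 6 → (0x20>>6)&0x1 = 0x0
lvl:3 @ bit 3 → (0x20>>3)&0x7 = 0x4  ←
mode:1 @ bit 2 → (0x20>>2)&0x1 = 0x0
slot:1 @ bit 1 → (0x20>>1)&0x1 = 0x0
kind:1 @ bit 0 → (0x20>>0)&0x1 = 0x0
lvl signed 3b, MSB=1: 4 - 8 = -4

-4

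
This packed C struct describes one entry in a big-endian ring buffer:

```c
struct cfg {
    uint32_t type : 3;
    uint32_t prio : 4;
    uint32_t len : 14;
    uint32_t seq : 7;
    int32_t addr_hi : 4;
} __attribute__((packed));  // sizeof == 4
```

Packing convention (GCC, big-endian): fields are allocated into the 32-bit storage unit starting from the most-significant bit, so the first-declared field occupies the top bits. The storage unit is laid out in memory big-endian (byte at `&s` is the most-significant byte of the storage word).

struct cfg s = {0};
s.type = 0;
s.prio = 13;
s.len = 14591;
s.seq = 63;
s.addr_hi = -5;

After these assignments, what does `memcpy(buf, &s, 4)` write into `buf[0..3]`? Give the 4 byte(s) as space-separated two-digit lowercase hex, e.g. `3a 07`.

[29+:3] type=0 & 0x7 = 0x0; word=0x00000000
[25+:4] prio=13 & 0xf = 0xd; word=0x1a000000
[11+:14] len=14591 & 0x3fff = 0x38ff; word=0x1bc7f800
[4+:7] seq=63 & 0x7f = 0x3f; word=0x1bc7fbf0
[0+:4] addr_hi=-5 & 0xf = 0xb; word=0x1bc7fbfb
word = 0x1bc7fbfb → big-endian bytes:
  [0]=0x1b  [1]=0xc7  [2]=0xfb  [3]=0xfb

1b c7 fb fb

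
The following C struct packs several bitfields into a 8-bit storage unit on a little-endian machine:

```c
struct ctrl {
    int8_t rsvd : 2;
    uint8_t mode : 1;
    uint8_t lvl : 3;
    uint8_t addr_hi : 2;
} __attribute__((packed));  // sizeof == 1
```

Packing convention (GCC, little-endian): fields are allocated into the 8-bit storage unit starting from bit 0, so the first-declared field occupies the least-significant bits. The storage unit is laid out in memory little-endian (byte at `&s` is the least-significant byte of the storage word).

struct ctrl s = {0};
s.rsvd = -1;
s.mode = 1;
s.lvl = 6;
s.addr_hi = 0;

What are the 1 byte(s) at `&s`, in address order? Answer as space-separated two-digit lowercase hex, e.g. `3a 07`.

[0+:2] rsvd=-1 & 0x3 = 0x3; word=0x03
[2+:1] mode=1 & 0x1 = 0x1; word=0x07
[3+:3] lvl=6 & 0x7 = 0x6; word=0x37
[6+:2] addr_hi=0 & 0x3 = 0x0; word=0x37
word = 0x37 → little-endian bytes:
  [0]=0x37

37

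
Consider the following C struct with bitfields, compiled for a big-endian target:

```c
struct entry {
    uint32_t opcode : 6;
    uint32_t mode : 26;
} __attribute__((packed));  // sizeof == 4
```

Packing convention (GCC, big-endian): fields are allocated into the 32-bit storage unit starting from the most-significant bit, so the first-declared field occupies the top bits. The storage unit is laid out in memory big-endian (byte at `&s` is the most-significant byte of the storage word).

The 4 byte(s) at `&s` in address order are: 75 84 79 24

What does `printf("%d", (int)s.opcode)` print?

[0]=0x75 [1]=0x84 [2]=0x79 [3]=0x24 (big-endian) → word 0x75847924
opcode [26+:6] = (word>>26) & 0x3f = 29  ←
mode [0+:26] = (word>>0) & 0x3ffffff = 25458980

29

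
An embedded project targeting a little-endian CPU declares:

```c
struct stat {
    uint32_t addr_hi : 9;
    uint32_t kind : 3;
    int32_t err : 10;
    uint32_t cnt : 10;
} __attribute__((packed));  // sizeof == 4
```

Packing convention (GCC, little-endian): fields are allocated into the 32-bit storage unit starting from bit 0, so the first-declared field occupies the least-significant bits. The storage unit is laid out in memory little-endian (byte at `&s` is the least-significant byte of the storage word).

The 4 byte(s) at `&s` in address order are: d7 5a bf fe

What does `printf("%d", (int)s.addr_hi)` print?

[0]=0xd7 [1]=0x5a [2]=0xbf [3]=0xfe (little-endian) → word 0xfebf5ad7
addr_hi:9 @ bit 0 → (0xfebf5ad7>>0)&0x1ff = 0xd7  ←
kind:3 @ bit 9 → (0xfebf5ad7>>9)&0x7 = 0x5
err:10 @ bit 12 → (0xfebf5ad7>>12)&0x3ff = 0x3f5
cnt:10 @ bit 22 → (0xfebf5ad7>>22)&0x3ff = 0x3fa

215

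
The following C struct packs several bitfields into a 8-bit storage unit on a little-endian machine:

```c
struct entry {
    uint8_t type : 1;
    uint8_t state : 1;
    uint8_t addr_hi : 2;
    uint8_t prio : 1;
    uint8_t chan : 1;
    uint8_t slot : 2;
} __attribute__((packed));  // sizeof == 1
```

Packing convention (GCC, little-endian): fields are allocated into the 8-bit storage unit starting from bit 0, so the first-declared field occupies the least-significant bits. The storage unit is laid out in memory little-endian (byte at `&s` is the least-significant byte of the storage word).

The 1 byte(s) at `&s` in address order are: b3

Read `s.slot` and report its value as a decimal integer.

[0]=0xb3 (little-endian) → word 0xb3
type [0+:1] = (word>>0) & 0x1 = 1
state [1+:1] = (word>>1) & 0x1 = 1
addr_hi [2+:2] = (word>>2) & 0x3 = 0
prio [4+:1] = (word>>4) & 0x1 = 1
chan [5+:1] = (word>>5) & 0x1 = 1
slot [6+:2] = (word>>6) & 0x3 = 2  ←

2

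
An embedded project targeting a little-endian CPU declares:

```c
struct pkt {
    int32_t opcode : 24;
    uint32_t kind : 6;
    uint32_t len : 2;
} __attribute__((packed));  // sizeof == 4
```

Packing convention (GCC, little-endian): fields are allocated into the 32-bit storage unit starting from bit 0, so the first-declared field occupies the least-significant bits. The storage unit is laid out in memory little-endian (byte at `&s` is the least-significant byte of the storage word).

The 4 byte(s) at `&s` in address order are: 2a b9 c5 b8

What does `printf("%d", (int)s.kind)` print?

[0]=0x2a [1]=0xb9 [2]=0xc5 [3]=0xb8 (little-endian) → word 0xb8c5b92a
opcode:24 @ bit 0 → (0xb8c5b92a>>0)&0xffffff = 0xc5b92a
kind:6 @ bit 24 → (0xb8c5b92a>>24)&0x3f = 0x38  ←
len:2 @ bit 30 → (0xb8c5b92a>>30)&0x3 = 0x2

56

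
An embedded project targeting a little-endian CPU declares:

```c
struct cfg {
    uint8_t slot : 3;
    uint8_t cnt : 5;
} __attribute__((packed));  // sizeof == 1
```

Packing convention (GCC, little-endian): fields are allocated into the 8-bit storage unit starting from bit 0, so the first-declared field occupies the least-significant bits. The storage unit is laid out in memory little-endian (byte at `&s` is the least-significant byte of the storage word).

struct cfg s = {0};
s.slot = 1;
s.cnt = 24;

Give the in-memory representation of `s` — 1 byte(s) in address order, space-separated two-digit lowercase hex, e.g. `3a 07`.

c1

slot:3 = 1 → 0x1 << 0 → word 0x01
cnt:5 = 24 → 0x18 << 3 → word 0xc1
word = 0xc1 → little-endian bytes:
  [0]=0xc1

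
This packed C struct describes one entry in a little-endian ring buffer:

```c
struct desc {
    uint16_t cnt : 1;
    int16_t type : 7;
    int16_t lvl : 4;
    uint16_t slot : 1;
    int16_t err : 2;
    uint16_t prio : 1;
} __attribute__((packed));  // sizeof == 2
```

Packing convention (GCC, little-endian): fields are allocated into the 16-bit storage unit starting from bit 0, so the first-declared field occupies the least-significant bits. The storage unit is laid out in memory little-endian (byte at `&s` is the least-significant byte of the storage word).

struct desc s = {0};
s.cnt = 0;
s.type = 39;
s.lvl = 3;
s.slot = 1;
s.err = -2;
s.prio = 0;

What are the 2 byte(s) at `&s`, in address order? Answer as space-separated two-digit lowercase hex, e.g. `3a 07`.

cnt:1 = 0 → 0x0 << 0 → word 0x0000
type:7 = 39 → 0x27 << 1 → word 0x004e
lvl:4 = 3 → 0x3 << 8 → word 0x034e
slot:1 = 1 → 0x1 << 12 → word 0x134e
err:2 = -2 → 0x2 << 13 → word 0x534e
prio:1 = 0 → 0x0 << 15 → word 0x534e
word = 0x534e → little-endian bytes:
  [0]=0x4e  [1]=0x53

4e 53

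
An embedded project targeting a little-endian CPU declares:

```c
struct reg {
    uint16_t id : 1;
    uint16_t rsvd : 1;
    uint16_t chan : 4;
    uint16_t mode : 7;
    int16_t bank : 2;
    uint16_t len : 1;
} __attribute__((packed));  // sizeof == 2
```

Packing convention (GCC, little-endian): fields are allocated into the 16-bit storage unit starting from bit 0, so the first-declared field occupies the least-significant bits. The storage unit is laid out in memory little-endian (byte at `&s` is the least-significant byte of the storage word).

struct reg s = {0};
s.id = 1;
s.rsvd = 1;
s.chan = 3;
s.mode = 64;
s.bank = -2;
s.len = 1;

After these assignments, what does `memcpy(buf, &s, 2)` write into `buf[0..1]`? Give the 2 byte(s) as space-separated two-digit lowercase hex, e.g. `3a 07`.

0f d0

id:1 = 1 → 0x1 << 0 → word 0x0001
rsvd:1 = 1 → 0x1 << 1 → word 0x0003
chan:4 = 3 → 0x3 << 2 → word 0x000f
mode:7 = 64 → 0x40 << 6 → word 0x100f
bank:2 = -2 → 0x2 << 13 → word 0x500f
len:1 = 1 → 0x1 << 15 → word 0xd00f
word = 0xd00f → little-endian bytes:
  [0]=0x0f  [1]=0xd0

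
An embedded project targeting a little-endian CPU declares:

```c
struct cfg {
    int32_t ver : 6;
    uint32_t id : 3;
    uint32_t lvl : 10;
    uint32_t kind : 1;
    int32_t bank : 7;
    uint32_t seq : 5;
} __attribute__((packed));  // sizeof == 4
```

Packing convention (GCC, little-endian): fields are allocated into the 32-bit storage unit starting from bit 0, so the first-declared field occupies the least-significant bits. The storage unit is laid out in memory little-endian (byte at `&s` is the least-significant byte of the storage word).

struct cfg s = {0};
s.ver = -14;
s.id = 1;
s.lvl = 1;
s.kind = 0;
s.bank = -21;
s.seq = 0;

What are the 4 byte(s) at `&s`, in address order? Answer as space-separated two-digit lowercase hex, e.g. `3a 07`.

ver:6 = -14 → 0x32 << 0 → word 0x00000032
id:3 = 1 → 0x1 << 6 → word 0x00000072
lvl:10 = 1 → 0x1 << 9 → word 0x00000272
kind:1 = 0 → 0x0 << 19 → word 0x00000272
bank:7 = -21 → 0x6b << 20 → word 0x06b00272
seq:5 = 0 → 0x0 << 27 → word 0x06b00272
word = 0x06b00272 → little-endian bytes:
  [0]=0x72  [1]=0x02  [2]=0xb0  [3]=0x06

72 02 b0 06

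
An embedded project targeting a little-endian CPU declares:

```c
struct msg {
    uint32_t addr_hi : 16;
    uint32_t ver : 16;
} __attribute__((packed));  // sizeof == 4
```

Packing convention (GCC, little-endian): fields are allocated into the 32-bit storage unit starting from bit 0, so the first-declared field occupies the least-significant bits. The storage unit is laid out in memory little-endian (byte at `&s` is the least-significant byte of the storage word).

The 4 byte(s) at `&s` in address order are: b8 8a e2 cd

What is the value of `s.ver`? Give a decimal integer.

[0]=0xb8 [1]=0x8a [2]=0xe2 [3]=0xcd (little-endian) → word 0xcde28ab8
addr_hi [0+:16] = (word>>0) & 0xffff = 35512
ver [16+:16] = (word>>16) & 0xffff = 52706  ←

52706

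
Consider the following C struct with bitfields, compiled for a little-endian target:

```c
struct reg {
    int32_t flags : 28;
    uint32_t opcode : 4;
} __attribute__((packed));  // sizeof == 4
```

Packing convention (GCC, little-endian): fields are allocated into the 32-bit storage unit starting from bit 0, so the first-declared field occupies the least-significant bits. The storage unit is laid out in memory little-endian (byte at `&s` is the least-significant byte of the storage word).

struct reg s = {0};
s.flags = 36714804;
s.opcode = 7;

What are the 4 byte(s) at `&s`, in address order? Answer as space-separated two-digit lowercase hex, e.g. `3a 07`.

34 39 30 72

flags:28 = 36714804 → 0x2303934 << 0 → word 0x02303934
opcode:4 = 7 → 0x7 << 28 → word 0x72303934
word = 0x72303934 → little-endian bytes:
  [0]=0x34  [1]=0x39  [2]=0x30  [3]=0x72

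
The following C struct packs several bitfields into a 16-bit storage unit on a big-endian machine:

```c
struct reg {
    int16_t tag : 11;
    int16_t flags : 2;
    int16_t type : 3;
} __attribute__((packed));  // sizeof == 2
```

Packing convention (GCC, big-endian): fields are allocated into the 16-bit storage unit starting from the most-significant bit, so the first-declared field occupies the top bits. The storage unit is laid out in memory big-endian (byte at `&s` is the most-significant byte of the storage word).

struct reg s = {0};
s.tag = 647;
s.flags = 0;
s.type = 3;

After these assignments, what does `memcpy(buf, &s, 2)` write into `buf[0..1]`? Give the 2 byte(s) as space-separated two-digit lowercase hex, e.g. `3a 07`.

50 e3

tag:11 = 647 → 0x287 << 5 → word 0x50e0
flags:2 = 0 → 0x0 << 3 → word 0x50e0
type:3 = 3 → 0x3 << 0 → word 0x50e3
word = 0x50e3 → big-endian bytes:
  [0]=0x50  [1]=0xe3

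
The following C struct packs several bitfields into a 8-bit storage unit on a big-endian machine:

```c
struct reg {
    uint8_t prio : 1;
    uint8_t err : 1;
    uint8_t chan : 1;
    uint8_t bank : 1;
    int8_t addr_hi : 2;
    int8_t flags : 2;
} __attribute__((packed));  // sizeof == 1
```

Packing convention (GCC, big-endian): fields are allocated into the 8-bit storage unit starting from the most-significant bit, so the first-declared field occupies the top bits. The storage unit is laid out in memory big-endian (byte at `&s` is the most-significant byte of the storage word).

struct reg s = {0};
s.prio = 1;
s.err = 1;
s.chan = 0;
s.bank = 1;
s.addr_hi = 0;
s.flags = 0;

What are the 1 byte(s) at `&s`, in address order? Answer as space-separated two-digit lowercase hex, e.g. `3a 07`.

d0

prio:1 = 1 → 0x1 << 7 → word 0x80
err:1 = 1 → 0x1 << 6 → word 0xc0
chan:1 = 0 → 0x0 << 5 → word 0xc0
bank:1 = 1 → 0x1 << 4 → word 0xd0
addr_hi:2 = 0 → 0x0 << 2 → word 0xd0
flags:2 = 0 → 0x0 << 0 → word 0xd0
word = 0xd0 → big-endian bytes:
  [0]=0xd0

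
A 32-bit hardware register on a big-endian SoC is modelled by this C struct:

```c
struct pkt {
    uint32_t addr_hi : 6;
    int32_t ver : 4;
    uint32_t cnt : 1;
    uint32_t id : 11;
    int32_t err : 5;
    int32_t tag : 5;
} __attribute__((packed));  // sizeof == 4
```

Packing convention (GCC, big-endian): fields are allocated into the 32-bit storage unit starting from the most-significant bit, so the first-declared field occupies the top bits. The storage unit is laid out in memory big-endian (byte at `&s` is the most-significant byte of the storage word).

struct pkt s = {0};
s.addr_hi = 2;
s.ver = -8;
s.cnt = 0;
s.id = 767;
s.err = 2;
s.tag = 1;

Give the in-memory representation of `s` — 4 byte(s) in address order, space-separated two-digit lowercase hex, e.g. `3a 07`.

addr_hi (6b) val=2 bits=0x2 at bit 26: 0x08000000
ver (4b) val=-8 bits=0x8 at bit 22: 0x0a000000
cnt (1b) val=0 bits=0x0 at bit 21: 0x0a000000
id (11b) val=767 bits=0x2ff at bit 10: 0x0a0bfc00
err (5b) val=2 bits=0x2 at bit 5: 0x0a0bfc40
tag (5b) val=1 bits=0x1 at bit 0: 0x0a0bfc41
word = 0x0a0bfc41 → big-endian bytes:
  [0]=0x0a  [1]=0x0b  [2]=0xfc  [3]=0x41

0a 0b fc 41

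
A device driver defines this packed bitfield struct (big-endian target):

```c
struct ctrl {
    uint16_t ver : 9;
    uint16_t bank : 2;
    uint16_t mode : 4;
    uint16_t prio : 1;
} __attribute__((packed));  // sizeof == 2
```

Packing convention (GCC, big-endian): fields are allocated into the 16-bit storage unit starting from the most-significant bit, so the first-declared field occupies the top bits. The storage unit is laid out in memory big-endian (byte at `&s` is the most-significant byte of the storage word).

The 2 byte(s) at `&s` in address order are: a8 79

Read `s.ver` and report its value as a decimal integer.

336

[0]=0xa8 [1]=0x79 (big-endian) → word 0xa879
ver [7+:9] = (word>>7) & 0x1ff = 336  ←
bank [5+:2] = (word>>5) & 0x3 = 3
mode [1+:4] = (word>>1) & 0xf = 12
prio [0+:1] = (word>>0) & 0x1 = 1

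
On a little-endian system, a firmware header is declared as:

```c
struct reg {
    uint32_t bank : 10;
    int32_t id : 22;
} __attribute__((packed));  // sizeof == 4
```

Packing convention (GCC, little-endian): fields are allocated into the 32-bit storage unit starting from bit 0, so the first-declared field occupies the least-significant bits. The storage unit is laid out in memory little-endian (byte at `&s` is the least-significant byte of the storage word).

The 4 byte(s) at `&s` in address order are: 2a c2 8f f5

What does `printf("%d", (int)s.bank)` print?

[0]=0x2a [1]=0xc2 [2]=0x8f [3]=0xf5 (little-endian) → word 0xf58fc22a
bank:10 @ bit 0 → (0xf58fc22a>>0)&0x3ff = 0x22a  ←
id:22 @ bit 10 → (0xf58fc22a>>10)&0x3fffff = 0x3d63f0

554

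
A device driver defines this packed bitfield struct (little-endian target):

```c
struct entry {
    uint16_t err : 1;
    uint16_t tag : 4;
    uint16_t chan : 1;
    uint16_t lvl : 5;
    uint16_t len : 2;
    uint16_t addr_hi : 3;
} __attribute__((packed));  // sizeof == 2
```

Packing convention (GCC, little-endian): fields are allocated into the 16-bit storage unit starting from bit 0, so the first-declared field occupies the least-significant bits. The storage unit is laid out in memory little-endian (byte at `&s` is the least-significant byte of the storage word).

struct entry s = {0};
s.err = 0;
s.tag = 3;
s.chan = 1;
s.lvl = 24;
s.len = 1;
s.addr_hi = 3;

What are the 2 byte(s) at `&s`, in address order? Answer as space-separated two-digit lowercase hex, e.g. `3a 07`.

26 6e

err (1b) val=0 bits=0x0 at bit 0: 0x0000
tag (4b) val=3 bits=0x3 at bit 1: 0x0006
chan (1b) val=1 bits=0x1 at bit 5: 0x0026
lvl (5b) val=24 bits=0x18 at bit 6: 0x0626
len (2b) val=1 bits=0x1 at bit 11: 0x0e26
addr_hi (3b) val=3 bits=0x3 at bit 13: 0x6e26
word = 0x6e26 → little-endian bytes:
  [0]=0x26  [1]=0x6e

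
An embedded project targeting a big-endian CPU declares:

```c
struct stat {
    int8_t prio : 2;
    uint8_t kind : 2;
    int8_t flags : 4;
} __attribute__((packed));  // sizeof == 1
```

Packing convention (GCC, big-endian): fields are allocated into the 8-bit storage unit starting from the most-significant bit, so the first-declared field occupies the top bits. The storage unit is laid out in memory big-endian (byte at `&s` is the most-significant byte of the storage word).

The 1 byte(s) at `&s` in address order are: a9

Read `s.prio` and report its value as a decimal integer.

-2

[0]=0xa9 (big-endian) → word 0xa9
prio:2 @ bit 6 → (0xa9>>6)&0x3 = 0x2  ←
kind:2 @ bit 4 → (0xa9>>4)&0x3 = 0x2
flags:4 @ bit 0 → (0xa9>>0)&0xf = 0x9
prio signed 2b, MSB=1: 2 - 4 = -2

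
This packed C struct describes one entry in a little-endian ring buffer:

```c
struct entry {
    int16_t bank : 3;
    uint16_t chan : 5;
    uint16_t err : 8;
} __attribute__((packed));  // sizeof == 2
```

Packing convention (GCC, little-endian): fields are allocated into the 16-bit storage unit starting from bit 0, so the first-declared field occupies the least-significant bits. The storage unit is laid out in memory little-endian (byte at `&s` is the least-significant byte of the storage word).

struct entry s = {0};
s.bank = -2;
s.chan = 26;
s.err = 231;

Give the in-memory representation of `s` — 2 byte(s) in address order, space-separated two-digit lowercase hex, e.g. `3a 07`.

bank:3 = -2 → 0x6 << 0 → word 0x0006
chan:5 = 26 → 0x1a << 3 → word 0x00d6
err:8 = 231 → 0xe7 << 8 → word 0xe7d6
word = 0xe7d6 → little-endian bytes:
  [0]=0xd6  [1]=0xe7

d6 e7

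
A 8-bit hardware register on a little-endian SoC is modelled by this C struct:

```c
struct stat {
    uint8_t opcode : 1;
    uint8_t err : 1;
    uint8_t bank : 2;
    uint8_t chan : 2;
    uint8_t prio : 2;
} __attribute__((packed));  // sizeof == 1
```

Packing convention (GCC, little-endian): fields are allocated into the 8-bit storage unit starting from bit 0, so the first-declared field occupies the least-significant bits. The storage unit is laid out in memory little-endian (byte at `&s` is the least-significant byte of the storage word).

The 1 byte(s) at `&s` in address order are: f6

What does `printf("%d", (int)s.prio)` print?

3

[0]=0xf6 (little-endian) → word 0xf6
opcode [0+:1] = (word>>0) & 0x1 = 0
err [1+:1] = (word>>1) & 0x1 = 1
bank [2+:2] = (word>>2) & 0x3 = 1
chan [4+:2] = (word>>4) & 0x3 = 3
prio [6+:2] = (word>>6) & 0x3 = 3  ←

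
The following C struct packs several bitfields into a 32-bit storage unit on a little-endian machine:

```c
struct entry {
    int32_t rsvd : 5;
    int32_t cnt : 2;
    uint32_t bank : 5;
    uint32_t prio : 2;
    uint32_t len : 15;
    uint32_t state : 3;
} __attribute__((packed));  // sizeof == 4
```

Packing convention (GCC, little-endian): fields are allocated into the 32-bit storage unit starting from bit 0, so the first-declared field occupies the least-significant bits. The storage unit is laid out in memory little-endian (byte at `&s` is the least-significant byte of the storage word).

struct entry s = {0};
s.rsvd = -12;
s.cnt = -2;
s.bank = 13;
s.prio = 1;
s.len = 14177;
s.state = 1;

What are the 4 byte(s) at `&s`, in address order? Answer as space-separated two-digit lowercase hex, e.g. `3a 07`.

[0+:5] rsvd=-12 & 0x1f = 0x14; word=0x00000014
[5+:2] cnt=-2 & 0x3 = 0x2; word=0x00000054
[7+:5] bank=13 & 0x1f = 0xd; word=0x000006d4
[12+:2] prio=1 & 0x3 = 0x1; word=0x000016d4
[14+:15] len=14177 & 0x7fff = 0x3761; word=0x0dd856d4
[29+:3] state=1 & 0x7 = 0x1; word=0x2dd856d4
word = 0x2dd856d4 → little-endian bytes:
  [0]=0xd4  [1]=0x56  [2]=0xd8  [3]=0x2d

d4 56 d8 2d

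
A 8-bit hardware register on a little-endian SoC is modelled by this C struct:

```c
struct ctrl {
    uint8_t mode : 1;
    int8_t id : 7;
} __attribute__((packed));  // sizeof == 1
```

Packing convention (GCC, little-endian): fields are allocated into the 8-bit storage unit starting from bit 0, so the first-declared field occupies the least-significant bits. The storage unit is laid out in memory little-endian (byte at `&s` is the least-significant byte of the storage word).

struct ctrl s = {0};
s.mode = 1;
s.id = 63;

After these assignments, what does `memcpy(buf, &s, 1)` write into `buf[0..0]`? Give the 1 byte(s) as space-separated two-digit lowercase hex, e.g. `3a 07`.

7f

[0+:1] mode=1 & 0x1 = 0x1; word=0x01
[1+:7] id=63 & 0x7f = 0x3f; word=0x7f
word = 0x7f → little-endian bytes:
  [0]=0x7f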